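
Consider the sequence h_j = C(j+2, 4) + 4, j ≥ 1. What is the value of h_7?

C(9, 4) = 126, so h_7 = 130.

130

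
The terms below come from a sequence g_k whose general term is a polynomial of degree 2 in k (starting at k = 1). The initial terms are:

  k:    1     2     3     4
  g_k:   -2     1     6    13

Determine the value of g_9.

1st diffs: 3, 5, 7.
2nd diffs: 2, 2 (constant).
So g_k = k^2 - 3.
Evaluating at k = 9 gives g_9 = 78.

78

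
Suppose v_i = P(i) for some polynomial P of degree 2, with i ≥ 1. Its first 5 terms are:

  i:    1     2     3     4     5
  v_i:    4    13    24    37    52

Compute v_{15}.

312

1st diffs: 9, 11, 13, 15.
2nd diffs: 2, 2, 2 (constant).
So v_i = i^2 + 6i - 3.
Evaluating at i = 15 gives v_{15} = 312.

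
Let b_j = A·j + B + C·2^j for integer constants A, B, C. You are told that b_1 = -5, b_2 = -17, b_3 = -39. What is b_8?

-1289

Plug in j = 1, 2, 3: A + B + 2C = -5; 2A + B + 4C = -17; 3A + B + 8C = -39.
Subtracting the first from the second: A + 2C = -12.
Subtracting the second from the third: A + 4C = -22.
Solving: C = -5, A = -2, then B = 7.
Hence b_8 = -2·8 + 7 + (-5)·256 = -1289.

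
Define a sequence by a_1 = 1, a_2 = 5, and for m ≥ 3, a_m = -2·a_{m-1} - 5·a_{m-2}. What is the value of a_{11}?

9585

Applying the relation repeatedly:
a_3 = -15  a_4 = 5  a_5 = 65  a_6 = -155  a_7 = -15  a_8 = 805  a_9 = -1535  a_{10} = -955  a_{11} = 9585.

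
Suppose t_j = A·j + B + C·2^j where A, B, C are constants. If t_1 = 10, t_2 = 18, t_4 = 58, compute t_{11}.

6168

The three given values yield: A + B + 2C = 10; 2A + B + 4C = 18; 4A + B + 16C = 58.
Subtracting the first from the second: A + 2C = 8.
Subtracting the second from the third: 2A + 12C = 40.
Solving: C = 3, A = 2, then B = 2.
Hence t_{11} = 2·11 + 2 + 3·2048 = 6168.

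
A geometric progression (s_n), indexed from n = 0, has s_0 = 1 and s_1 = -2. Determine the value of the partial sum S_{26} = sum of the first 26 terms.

-22369621

Common ratio r = -2.
s_n = 1·(-2)^(n-0).
S = 1·((-2)^26 - 1)/(-2 - 1) = 1·(67108864 - 1)/(-3) = -22369621.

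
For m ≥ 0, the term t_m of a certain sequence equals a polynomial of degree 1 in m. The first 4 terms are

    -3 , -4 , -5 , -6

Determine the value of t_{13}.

-16

1st diffs: -1, -1, -1 (constant).
So t_m = -m - 3.
Evaluating at m = 13 gives t_{13} = -16.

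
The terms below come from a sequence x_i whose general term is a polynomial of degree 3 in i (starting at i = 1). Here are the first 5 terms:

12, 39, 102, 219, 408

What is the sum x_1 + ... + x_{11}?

1st diffs: 27, 63, 117, 189.
2nd diffs: 36, 54, 72.
3rd diffs: 18, 18 (constant).
So x_i = 3i^3 + 6i + 3.
Continuing: …, 687, 1074, 1587, 2244, …, x_{11} = 4062.
Summing i = 1..11 (11 terms) gives 13497.

13497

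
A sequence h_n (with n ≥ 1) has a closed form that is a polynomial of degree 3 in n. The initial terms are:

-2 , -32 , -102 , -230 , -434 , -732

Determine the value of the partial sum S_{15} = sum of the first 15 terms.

1st diffs: -30, -70, -128, -204, -298.
2nd diffs: -40, -58, -76, -94.
3rd diffs: -18, -18, -18 (constant).
Newton forward-difference form: h_n = -2 + (-30)·C(n-1,1) + (-40)·C(n-1,2) + (-18)·C(n-1,3).
Continuing: …, -1142, -1682, -2370, -3224, …, h_{15} = -10614.
Summing n = 1..15 (15 terms) gives -45950.

-45950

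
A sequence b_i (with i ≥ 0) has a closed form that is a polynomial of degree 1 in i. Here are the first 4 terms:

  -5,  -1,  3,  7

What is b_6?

19

1st diffs: 4, 4, 4 (constant).
So b_i = 4i - 5.
Evaluating at i = 6 gives b_6 = 19.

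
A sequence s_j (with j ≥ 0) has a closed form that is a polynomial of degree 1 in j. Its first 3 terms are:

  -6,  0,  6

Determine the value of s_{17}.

96

1st diffs: 6, 6 (constant).
So s_j = 6j - 6.
Evaluating at j = 17 gives s_{17} = 96.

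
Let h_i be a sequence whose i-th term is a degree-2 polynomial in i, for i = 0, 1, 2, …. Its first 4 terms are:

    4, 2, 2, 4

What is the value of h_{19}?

1st diffs: -2, 0, 2.
2nd diffs: 2, 2 (constant).
Newton forward-difference form: h_i = 4 + (-2)·C(i,1) + 2·C(i,2).
At i = 19: i = 19, so h_{19} = 4 - 38 + 342 = 308.

308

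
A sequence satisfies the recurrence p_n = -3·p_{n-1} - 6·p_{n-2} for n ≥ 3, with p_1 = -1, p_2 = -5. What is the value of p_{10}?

-11097

Iterate the recurrence:
p_3 = 21  p_4 = -33  p_5 = -27  p_6 = 279  p_7 = -675  p_8 = 351  p_9 = 2997  p_{10} = -11097.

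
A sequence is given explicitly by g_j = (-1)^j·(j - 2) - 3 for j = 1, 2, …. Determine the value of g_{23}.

-24

(-1)^23 = -1; j - 2 at j=23 is 21; so g_{23} = -24.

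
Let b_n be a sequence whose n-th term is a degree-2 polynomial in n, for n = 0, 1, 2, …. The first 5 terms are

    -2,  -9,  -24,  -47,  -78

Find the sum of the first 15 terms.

1st diffs: -7, -15, -23, -31.
2nd diffs: -8, -8, -8 (constant).
Newton forward-difference form: b_n = -2 + (-7)·C(n,1) + (-8)·C(n,2).
Continuing: …, -117, -164, -219, -282, …, b_{14} = -828.
Summing n = 0..14 (15 terms) gives -4405.

-4405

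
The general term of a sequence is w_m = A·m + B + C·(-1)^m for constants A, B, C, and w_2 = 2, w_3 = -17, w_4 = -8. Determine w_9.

At m = 2, 3, 4: 2A + B + C = 2; 3A + B - C = -17; 4A + B + C = -8.
Subtracting the first from the second: A - 2C = -19.
Subtracting the second from the third: A + 2C = 9.
Solving: C = 7, A = -5, then B = 5.
Hence w_9 = -5·9 + 5 + 7·(-1) = -47.

-47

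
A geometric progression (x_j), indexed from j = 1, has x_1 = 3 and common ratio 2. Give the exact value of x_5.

x_j = 3·2^(j-1).
x_5 = 3·2^4 = 48.

48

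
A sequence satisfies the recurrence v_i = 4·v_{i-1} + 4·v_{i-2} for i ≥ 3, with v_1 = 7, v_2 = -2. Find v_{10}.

957952

v_3 = 20; v_4 = 72; v_5 = 368; v_6 = 1760; v_7 = 8512; v_8 = 41088; v_9 = 198400; v_{10} = 957952.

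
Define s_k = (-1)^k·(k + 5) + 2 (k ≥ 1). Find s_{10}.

17

(-1)^10 = 1; k + 5 at k=10 is 15; so s_{10} = 17.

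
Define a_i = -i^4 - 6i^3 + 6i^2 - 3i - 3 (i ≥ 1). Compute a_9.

a_9 = -1·9^4 - 6·9^3 + 6·9^2 - 3·9 - 3 = -10479.

-10479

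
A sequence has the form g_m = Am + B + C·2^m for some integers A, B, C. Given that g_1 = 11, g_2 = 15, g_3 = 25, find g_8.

759

At m = 1, 2, 3: A + B + 2C = 11; 2A + B + 4C = 15; 3A + B + 8C = 25.
Subtracting the first from the second: A + 2C = 4.
Subtracting the second from the third: A + 4C = 10.
Solving: C = 3, A = -2, then B = 7.
So g_m = -2·m + 7 + 3·2^m; at m=8 this is 759.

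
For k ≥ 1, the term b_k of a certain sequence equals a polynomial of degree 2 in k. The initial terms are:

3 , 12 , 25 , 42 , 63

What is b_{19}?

777

1st diffs: 9, 13, 17, 21.
2nd diffs: 4, 4, 4 (constant).
So b_k = 2k^2 + 3k - 2.
Evaluating at k = 19 gives b_{19} = 777.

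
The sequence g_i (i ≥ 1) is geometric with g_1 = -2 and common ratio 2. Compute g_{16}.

g_i = (-2)·2^(i-1).
g_{16} = (-2)·2^15 = -65536.

-65536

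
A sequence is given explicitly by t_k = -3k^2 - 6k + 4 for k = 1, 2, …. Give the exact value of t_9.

-293

t_9 = -3·9^2 - 6·9 + 4 = -293.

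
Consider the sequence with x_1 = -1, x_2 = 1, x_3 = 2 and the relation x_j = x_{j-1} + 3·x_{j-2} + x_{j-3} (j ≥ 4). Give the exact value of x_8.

Iterate the recurrence:
x_4 = 4;  x_5 = 11;  x_6 = 25;  x_7 = 62;  x_8 = 148.

148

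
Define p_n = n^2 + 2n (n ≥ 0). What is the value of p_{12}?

168

p_{12} = 1·12^2 + 2·12 = 168.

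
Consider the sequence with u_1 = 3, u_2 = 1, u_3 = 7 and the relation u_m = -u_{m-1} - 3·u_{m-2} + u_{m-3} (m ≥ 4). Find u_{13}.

u_4 = -7;  u_5 = -13;  u_6 = 41;  u_7 = -9;  u_8 = -127;  u_9 = 195;  u_{10} = 177;  u_{11} = -889;  u_{12} = 553;  u_{13} = 2291.

2291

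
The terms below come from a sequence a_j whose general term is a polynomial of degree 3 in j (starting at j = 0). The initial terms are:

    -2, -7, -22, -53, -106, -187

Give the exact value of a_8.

-658

1st diffs: -5, -15, -31, -53, -81.
2nd diffs: -10, -16, -22, -28.
3rd diffs: -6, -6, -6 (constant).
So a_j = -j^3 - 2j^2 - 2j - 2.
Evaluating at j = 8 gives a_8 = -658.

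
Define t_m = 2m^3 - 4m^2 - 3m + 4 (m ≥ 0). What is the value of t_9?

1111

t_9 = 2·9^3 - 4·9^2 - 3·9 + 4 = 1111.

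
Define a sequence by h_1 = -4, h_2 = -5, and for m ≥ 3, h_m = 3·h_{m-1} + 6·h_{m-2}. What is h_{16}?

-7449099147

Iterate the recurrence:
h_3 = -39, h_4 = -147, h_5 = -675, …, h_{13} = -89120979, h_{14} = -389661435, h_{15} = -1703710179, h_{16} = -7449099147.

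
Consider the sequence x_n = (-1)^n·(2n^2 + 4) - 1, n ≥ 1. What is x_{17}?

-583

(-1)^17 = -1; 2n^2 + 4 at n=17 is 582; so x_{17} = -583.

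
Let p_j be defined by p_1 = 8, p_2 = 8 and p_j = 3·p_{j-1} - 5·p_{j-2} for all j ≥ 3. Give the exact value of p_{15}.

Step forward from the initial values:
p_3 = -16; p_4 = -88; p_5 = -184; …; p_{12} = -58288; p_{13} = -81784; p_{14} = 46088; p_{15} = 547184.

547184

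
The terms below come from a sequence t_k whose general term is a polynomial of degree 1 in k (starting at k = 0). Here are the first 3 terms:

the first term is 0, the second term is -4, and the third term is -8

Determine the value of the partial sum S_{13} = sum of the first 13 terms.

-312

1st diffs: -4, -4 (constant).
So t_k = -4k.
Continuing: …, -12, -16, -20, -24, …, t_{12} = -48.
Summing k = 0..12 (13 terms) gives -312.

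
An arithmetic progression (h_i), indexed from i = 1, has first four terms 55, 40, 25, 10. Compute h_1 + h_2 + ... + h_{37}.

-7955

Common difference d = -15.
h_i = 55 + (i - 1)·(-15).
h_{37} = -485; S = 37·(55 + (-485))/2 = -7955.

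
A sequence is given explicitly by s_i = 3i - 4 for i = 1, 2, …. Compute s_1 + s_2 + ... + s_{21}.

Over i = 1..21: Σi = 231.
Total = (3)·231 + (-4)·21 = 609.

609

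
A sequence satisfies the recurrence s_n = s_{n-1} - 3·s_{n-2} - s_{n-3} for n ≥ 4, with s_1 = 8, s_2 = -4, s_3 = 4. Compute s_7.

-36

Step forward from the initial values:
s_4 = 8  s_5 = 0  s_6 = -28  s_7 = -36.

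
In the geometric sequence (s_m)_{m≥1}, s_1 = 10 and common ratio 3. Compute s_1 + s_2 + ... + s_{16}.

s_m = 10·3^(m-1).
S = 10·(3^16 - 1)/(3 - 1) = 10·(43046721 - 1)/(2) = 215233600.

215233600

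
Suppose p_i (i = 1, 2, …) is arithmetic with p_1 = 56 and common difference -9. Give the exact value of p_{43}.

p_i = 56 + (i - 1)·(-9).
p_{43} = 56 + 42·(-9) = -322.

-322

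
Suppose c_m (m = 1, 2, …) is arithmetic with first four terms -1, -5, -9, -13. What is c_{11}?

-41

Common difference d = -4.
c_m = -1 + (m - 1)·(-4).
c_{11} = -1 + 10·(-4) = -41.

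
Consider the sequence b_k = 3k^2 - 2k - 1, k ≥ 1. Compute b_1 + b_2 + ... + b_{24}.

14076

Over k = 1..24: Σk = 300, Σk² = 4900.
Total = (3)·4900 + (-2)·300 + (-1)·24 = 14076.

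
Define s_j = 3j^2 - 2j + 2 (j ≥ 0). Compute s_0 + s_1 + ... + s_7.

380

Over j = 0..7: Σj = 28, Σj² = 140.
Total = (3)·140 + (-2)·28 + (2)·8 = 380.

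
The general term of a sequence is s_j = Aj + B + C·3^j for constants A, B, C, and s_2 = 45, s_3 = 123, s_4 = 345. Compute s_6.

At j = 2, 3, 4: 2A + B + 9C = 45; 3A + B + 27C = 123; 4A + B + 81C = 345.
Subtracting the first from the second: A + 18C = 78.
Subtracting the second from the third: A + 54C = 222.
Solving: C = 4, A = 6, then B = -3.
Hence s_6 = 6·6 + (-3) + 4·729 = 2949.

2949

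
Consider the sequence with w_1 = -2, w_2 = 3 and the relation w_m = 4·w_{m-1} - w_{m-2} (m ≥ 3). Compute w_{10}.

Step forward from the initial values:
w_3 = 14;  w_4 = 53;  w_5 = 198;  w_6 = 739;  w_7 = 2758;  w_8 = 10293;  w_9 = 38414;  w_{10} = 143363.

143363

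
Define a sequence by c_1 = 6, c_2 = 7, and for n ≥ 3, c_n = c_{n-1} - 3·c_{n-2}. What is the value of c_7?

94

Iterate the recurrence:
c_3 = -11  c_4 = -32  c_5 = 1  c_6 = 97  c_7 = 94.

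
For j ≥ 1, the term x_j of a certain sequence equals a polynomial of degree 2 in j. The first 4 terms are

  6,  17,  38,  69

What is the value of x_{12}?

677

1st diffs: 11, 21, 31.
2nd diffs: 10, 10 (constant).
So x_j = 5j^2 - 4j + 5.
Evaluating at j = 12 gives x_{12} = 677.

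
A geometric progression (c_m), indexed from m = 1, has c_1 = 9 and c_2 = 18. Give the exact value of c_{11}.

9216

Common ratio r = 2.
c_m = 9·2^(m-1).
c_{11} = 9·2^10 = 9216.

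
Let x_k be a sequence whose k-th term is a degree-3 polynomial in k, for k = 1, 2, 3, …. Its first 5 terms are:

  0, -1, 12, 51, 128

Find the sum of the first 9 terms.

1st diffs: -1, 13, 39, 77.
2nd diffs: 14, 26, 38.
3rd diffs: 12, 12 (constant).
Newton forward-difference form: x_k = (-1)·C(k-1,1) + 14·C(k-1,2) + 12·C(k-1,3).
Continuing: 255, 444, 707, 1056.
Summing k = 1..9 (9 terms) gives 2652.

2652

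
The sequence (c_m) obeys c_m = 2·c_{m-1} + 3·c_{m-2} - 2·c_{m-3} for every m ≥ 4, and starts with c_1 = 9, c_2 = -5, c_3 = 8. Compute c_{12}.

Step forward from the initial values:
c_4 = -17, c_5 = 0, c_6 = -67, c_7 = -100, c_8 = -401, c_9 = -968, c_{10} = -2939, c_{11} = -7980, c_{12} = -22841.

-22841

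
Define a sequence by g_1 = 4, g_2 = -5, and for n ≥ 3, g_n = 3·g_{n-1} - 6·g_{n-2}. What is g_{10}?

-21303

Step forward from the initial values:
g_3 = -39;  g_4 = -87;  g_5 = -27;  g_6 = 441;  g_7 = 1485;  g_8 = 1809;  g_9 = -3483;  g_{10} = -21303.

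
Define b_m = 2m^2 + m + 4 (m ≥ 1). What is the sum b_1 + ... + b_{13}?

Over m = 1..13: Σm = 91, Σm² = 819.
Total = (2)·819 + (1)·91 + (4)·13 = 1781.

1781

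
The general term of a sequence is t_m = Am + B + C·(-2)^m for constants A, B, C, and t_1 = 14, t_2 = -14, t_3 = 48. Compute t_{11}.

10264

Plug in m = 1, 2, 3: A + B - 2C = 14; 2A + B + 4C = -14; 3A + B - 8C = 48.
Subtracting the first from the second: A + 6C = -28.
Subtracting the second from the third: A - 12C = 62.
Solving: C = -5, A = 2, then B = 2.
Therefore t_{11} = 22 + 2 + (-5)·(-2048) = 10264.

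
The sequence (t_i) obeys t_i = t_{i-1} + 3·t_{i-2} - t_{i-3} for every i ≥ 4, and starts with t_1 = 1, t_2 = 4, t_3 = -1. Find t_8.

132

Applying the relation repeatedly:
t_4 = 10;  t_5 = 3;  t_6 = 34;  t_7 = 33;  t_8 = 132.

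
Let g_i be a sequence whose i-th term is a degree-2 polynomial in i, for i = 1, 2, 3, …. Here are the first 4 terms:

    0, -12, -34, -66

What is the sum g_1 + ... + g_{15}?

1st diffs: -12, -22, -32.
2nd diffs: -10, -10 (constant).
So g_i = -5i^2 + 3i + 2.
Continuing: …, -108, -160, -222, -294, …, g_{15} = -1078.
Summing i = 1..15 (15 terms) gives -5810.

-5810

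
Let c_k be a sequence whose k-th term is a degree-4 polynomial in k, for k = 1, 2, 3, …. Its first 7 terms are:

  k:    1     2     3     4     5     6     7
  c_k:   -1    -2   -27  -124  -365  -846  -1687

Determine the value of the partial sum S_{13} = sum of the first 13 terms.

1st diffs: -1, -25, -97, -241, -481, -841.
2nd diffs: -24, -72, -144, -240, -360.
3rd diffs: -48, -72, -96, -120.
4th diffs: -24, -24, -24 (constant).
Newton forward-difference form: c_k = -1 + (-1)·C(k-1,1) + (-24)·C(k-1,2) + (-48)·C(k-1,3) + (-24)·C(k-1,4).
Continuing: …, -3032, -5049, -7930, -11891, …, c_{13} = -24037.
Summing k = 1..13 (13 terms) gives -72163.

-72163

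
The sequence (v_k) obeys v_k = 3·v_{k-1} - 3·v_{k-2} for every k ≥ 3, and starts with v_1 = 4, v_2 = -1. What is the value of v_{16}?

Iterate the recurrence:
v_3 = -15  v_4 = -42  v_5 = -81  …  v_{13} = 2916  v_{14} = -729  v_{15} = -10935  v_{16} = -30618.

-30618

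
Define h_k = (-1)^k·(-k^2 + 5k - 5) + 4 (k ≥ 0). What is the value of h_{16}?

(-1)^16 = 1; -k^2 + 5k - 5 at k=16 is -181; so h_{16} = -177.

-177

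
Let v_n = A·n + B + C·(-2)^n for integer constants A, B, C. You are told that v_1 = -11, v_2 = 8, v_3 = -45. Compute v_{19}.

-2097245

Write the equations: A + B - 2C = -11; 2A + B + 4C = 8; 3A + B - 8C = -45.
Subtracting the first from the second: A + 6C = 19.
Subtracting the second from the third: A - 12C = -53.
Solving: C = 4, A = -5, then B = 2.
Therefore v_{19} = -95 + 2 + 4·(-524288) = -2097245.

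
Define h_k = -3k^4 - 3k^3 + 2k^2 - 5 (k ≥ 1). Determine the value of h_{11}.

h_{11} = -3·11^4 - 3·11^3 + 2·11^2 - 5 = -47679.

-47679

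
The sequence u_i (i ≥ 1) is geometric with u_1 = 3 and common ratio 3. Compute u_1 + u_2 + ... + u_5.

u_i = 3·3^(i-1).
S = 3·(3^5 - 1)/(3 - 1) = 3·(243 - 1)/(2) = 363.

363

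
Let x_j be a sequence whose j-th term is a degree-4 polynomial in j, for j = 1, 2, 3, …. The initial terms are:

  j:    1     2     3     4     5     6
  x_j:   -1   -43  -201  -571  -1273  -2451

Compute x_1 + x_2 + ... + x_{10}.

-42028

1st diffs: -42, -158, -370, -702, -1178.
2nd diffs: -116, -212, -332, -476.
3rd diffs: -96, -120, -144.
4th diffs: -24, -24 (constant).
Newton forward-difference form: x_j = -1 + (-42)·C(j-1,1) + (-116)·C(j-1,2) + (-96)·C(j-1,3) + (-24)·C(j-1,4).
Continuing: -4273, -6931, -10641, -15643.
Summing j = 1..10 (10 terms) gives -42028.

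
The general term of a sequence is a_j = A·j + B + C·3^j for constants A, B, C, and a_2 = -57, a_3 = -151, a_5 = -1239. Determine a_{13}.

-7971671

The three given values yield: 2A + B + 9C = -57; 3A + B + 27C = -151; 5A + B + 243C = -1239.
Subtracting the first from the second: A + 18C = -94.
Subtracting the second from the third: 2A + 216C = -1088.
Solving: C = -5, A = -4, then B = -4.
Therefore a_{13} = -52 + (-4) + (-5)·1594323 = -7971671.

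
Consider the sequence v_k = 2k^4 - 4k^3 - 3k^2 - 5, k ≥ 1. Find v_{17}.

146518

v_{17} = 2·17^4 - 4·17^3 - 3·17^2 - 5 = 146518.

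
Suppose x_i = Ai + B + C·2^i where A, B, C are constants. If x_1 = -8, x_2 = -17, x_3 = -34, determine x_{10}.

Plug in i = 1, 2, 3: A + B + 2C = -8; 2A + B + 4C = -17; 3A + B + 8C = -34.
Subtracting the first from the second: A + 2C = -9.
Subtracting the second from the third: A + 4C = -17.
Solving: C = -4, A = -1, then B = 1.
So x_i = -1·i + 1 + (-4)·2^i; at i=10 this is -4105.

-4105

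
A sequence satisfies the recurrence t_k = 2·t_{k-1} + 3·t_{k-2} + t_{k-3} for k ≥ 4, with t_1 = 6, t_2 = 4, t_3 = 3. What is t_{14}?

1581129

Applying the relation repeatedly:
t_4 = 24  t_5 = 61  t_6 = 197  …  t_{11} = 54136  t_{12} = 166717  t_{13} = 513421  t_{14} = 1581129.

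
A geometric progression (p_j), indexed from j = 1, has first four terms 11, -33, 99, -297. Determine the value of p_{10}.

-216513

Common ratio r = -3.
p_j = 11·(-3)^(j-1).
p_{10} = 11·(-3)^9 = -216513.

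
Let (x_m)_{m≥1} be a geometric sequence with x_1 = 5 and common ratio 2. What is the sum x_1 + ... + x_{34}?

85899345915

x_m = 5·2^(m-1).
S = 5·(2^34 - 1)/(2 - 1) = 5·(17179869184 - 1)/(1) = 85899345915.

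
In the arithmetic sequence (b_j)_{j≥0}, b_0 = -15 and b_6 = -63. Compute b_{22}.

-191

Common difference d = (-63 - (-15)) / (6 - 0) = -8.
b_j = -15 + (j - 0)·(-8).
b_{22} = -15 + 22·(-8) = -191.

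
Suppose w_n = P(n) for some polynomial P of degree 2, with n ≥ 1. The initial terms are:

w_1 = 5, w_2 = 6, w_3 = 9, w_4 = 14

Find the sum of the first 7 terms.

126

1st diffs: 1, 3, 5.
2nd diffs: 2, 2 (constant).
So w_n = n^2 - 2n + 6.
Continuing: 21, 30, 41.
Summing n = 1..7 (7 terms) gives 126.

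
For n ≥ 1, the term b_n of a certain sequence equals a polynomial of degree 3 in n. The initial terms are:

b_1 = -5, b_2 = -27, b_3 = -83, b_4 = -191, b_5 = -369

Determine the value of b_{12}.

1st diffs: -22, -56, -108, -178.
2nd diffs: -34, -52, -70.
3rd diffs: -18, -18 (constant).
Newton forward-difference form: b_n = -5 + (-22)·C(n-1,1) + (-34)·C(n-1,2) + (-18)·C(n-1,3).
At n = 12: n-1 = 11, so b_{12} = -5 - 242 - 1870 - 2970 = -5087.

-5087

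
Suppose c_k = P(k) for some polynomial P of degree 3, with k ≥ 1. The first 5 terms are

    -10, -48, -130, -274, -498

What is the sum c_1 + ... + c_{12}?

1st diffs: -38, -82, -144, -224.
2nd diffs: -44, -62, -80.
3rd diffs: -18, -18 (constant).
So c_k = -3k^3 - 4k^2 - 5k + 2.
Continuing: …, -820, -1258, -1830, -2554, …, c_{12} = -5818.
Summing k = 1..12 (12 terms) gives -21218.

-21218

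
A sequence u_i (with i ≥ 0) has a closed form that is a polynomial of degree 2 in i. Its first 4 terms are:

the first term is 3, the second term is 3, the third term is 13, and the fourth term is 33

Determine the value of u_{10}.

453

1st diffs: 0, 10, 20.
2nd diffs: 10, 10 (constant).
Newton forward-difference form: u_i = 3 + 10·C(i,2).
At i = 10: i = 10, so u_{10} = 3 + 450 = 453.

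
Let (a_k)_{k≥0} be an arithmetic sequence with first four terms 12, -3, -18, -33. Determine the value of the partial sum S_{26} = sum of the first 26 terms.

-4563

Common difference d = -15.
a_k = 12 + (k - 0)·(-15).
a_{25} = -363; S = 26·(12 + (-363))/2 = -4563.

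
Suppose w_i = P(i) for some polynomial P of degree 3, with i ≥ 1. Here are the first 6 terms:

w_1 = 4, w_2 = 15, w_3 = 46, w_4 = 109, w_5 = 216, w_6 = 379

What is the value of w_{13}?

1st diffs: 11, 31, 63, 107, 163.
2nd diffs: 20, 32, 44, 56.
3rd diffs: 12, 12, 12 (constant).
So w_i = 2i^3 - 2i^2 + 3i + 1.
Evaluating at i = 13 gives w_{13} = 4096.

4096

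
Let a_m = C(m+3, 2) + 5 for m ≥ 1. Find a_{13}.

C(16, 2) = 120, so a_{13} = 125.

125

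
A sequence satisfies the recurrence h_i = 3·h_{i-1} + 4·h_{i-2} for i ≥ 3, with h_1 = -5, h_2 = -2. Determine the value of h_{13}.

-23488106

Iterate the recurrence:
h_3 = -26; h_4 = -86; h_5 = -362; …; h_{10} = -366998; h_{11} = -1468010; h_{12} = -5872022; h_{13} = -23488106.
(Characteristic roots are 4 and -1.)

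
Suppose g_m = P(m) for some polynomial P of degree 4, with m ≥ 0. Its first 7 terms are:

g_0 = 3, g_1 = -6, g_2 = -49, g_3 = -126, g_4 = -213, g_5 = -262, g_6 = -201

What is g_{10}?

1st diffs: -9, -43, -77, -87, -49, 61.
2nd diffs: -34, -34, -10, 38, 110.
3rd diffs: 0, 24, 48, 72.
4th diffs: 24, 24, 24 (constant).
So g_m = m^4 - 6m^3 - 6m^2 + 2m + 3.
Evaluating at m = 10 gives g_{10} = 3423.

3423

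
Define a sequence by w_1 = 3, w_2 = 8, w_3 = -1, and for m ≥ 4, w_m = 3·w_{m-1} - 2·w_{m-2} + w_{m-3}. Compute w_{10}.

Compute successive terms:
w_4 = -16; w_5 = -38; w_6 = -83; w_7 = -189; w_8 = -439; w_9 = -1022; w_{10} = -2377.

-2377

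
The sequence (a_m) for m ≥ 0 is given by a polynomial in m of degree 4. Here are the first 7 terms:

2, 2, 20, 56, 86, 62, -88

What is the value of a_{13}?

1st diffs: 0, 18, 36, 30, -24, -150.
2nd diffs: 18, 18, -6, -54, -126.
3rd diffs: 0, -24, -48, -72.
4th diffs: -24, -24, -24 (constant).
So a_m = -m^4 + 6m^3 - 2m^2 - 3m + 2.
Evaluating at m = 13 gives a_{13} = -15754.

-15754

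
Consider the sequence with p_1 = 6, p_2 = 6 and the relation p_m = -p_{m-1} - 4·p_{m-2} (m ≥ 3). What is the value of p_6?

-138

Compute successive terms:
p_3 = -30;  p_4 = 6;  p_5 = 114;  p_6 = -138.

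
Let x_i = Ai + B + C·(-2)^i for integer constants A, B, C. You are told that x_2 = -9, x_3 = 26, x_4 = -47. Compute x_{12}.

-12295

Write the equations: 2A + B + 4C = -9; 3A + B - 8C = 26; 4A + B + 16C = -47.
Subtracting the first from the second: A - 12C = 35.
Subtracting the second from the third: A + 24C = -73.
Solving: C = -3, A = -1, then B = 5.
So x_i = -1·i + 5 + (-3)·(-2)^i; at i=12 this is -12295.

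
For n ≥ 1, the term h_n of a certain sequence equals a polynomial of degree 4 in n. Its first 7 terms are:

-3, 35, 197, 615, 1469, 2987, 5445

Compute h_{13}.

61437

1st diffs: 38, 162, 418, 854, 1518, 2458.
2nd diffs: 124, 256, 436, 664, 940.
3rd diffs: 132, 180, 228, 276.
4th diffs: 48, 48, 48 (constant).
Newton forward-difference form: h_n = -3 + 38·C(n-1,1) + 124·C(n-1,2) + 132·C(n-1,3) + 48·C(n-1,4).
At n = 13: n-1 = 12, so h_{13} = -3 + 456 + 8184 + 29040 + 23760 = 61437.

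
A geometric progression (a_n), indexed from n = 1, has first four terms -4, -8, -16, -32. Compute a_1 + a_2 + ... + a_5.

-124

Common ratio r = 2.
a_n = (-4)·2^(n-1).
S = (-4)·(2^5 - 1)/(2 - 1) = (-4)·(32 - 1)/(1) = -124.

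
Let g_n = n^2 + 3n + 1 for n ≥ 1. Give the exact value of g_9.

109

g_9 = 1·9^2 + 3·9 + 1 = 109.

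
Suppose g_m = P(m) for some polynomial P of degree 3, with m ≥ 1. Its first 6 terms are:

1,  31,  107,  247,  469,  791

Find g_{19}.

1st diffs: 30, 76, 140, 222, 322.
2nd diffs: 46, 64, 82, 100.
3rd diffs: 18, 18, 18 (constant).
Newton forward-difference form: g_m = 1 + 30·C(m-1,1) + 46·C(m-1,2) + 18·C(m-1,3).
At m = 19: m-1 = 18, so g_{19} = 1 + 540 + 7038 + 14688 = 22267.

22267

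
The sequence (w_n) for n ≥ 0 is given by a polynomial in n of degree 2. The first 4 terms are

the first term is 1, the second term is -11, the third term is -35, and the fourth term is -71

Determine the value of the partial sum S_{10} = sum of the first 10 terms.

1st diffs: -12, -24, -36.
2nd diffs: -12, -12 (constant).
So w_n = -6n^2 - 6n + 1.
Continuing: …, -119, -179, -251, -335, …, w_9 = -539.
Summing n = 0..9 (10 terms) gives -1970.

-1970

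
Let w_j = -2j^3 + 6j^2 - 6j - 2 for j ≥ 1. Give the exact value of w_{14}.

-4398

w_{14} = -2·14^3 + 6·14^2 - 6·14 - 2 = -4398.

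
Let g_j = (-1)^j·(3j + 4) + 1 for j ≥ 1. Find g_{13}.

(-1)^13 = -1; 3j + 4 at j=13 is 43; so g_{13} = -42.

-42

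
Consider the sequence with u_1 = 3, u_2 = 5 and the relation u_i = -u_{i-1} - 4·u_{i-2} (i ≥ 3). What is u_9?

Applying the relation repeatedly:
u_3 = -17  u_4 = -3  u_5 = 71  u_6 = -59  u_7 = -225  u_8 = 461  u_9 = 439.

439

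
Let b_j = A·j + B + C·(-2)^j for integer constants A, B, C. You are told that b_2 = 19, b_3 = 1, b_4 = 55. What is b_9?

-971

Plug in j = 2, 3, 4: 2A + B + 4C = 19; 3A + B - 8C = 1; 4A + B + 16C = 55.
Subtracting the first from the second: A - 12C = -18.
Subtracting the second from the third: A + 24C = 54.
Solving: C = 2, A = 6, then B = -1.
Therefore b_9 = 54 + (-1) + 2·(-512) = -971.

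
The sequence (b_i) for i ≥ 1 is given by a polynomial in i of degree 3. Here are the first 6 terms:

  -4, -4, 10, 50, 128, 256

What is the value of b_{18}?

1st diffs: 0, 14, 40, 78, 128.
2nd diffs: 14, 26, 38, 50.
3rd diffs: 12, 12, 12 (constant).
Newton forward-difference form: b_i = -4 + 14·C(i-1,2) + 12·C(i-1,3).
At i = 18: i-1 = 17, so b_{18} = -4 + 1904 + 8160 = 10060.

10060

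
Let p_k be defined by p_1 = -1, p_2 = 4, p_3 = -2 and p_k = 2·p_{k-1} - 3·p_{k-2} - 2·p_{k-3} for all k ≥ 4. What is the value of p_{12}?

-4086

Step forward from the initial values:
p_4 = -14  p_5 = -30  p_6 = -14  p_7 = 90  p_8 = 282  p_9 = 322  p_{10} = -382  p_{11} = -2294  p_{12} = -4086.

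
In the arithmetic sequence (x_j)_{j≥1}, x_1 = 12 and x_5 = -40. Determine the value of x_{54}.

Common difference d = (-40 - 12) / (5 - 1) = -13.
x_j = 12 + (j - 1)·(-13).
x_{54} = 12 + 53·(-13) = -677.

-677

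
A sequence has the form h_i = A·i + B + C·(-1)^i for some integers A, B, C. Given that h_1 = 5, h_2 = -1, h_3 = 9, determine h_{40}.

75

Write the equations: A + B - C = 5; 2A + B + C = -1; 3A + B - C = 9.
Subtracting the first from the second: A + 2C = -6.
Subtracting the second from the third: A - 2C = 10.
Solving: C = -4, A = 2, then B = -1.
Therefore h_{40} = 80 + (-1) + (-4)·1 = 75.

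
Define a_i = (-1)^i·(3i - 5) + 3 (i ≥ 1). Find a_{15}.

-37

(-1)^15 = -1; 3i - 5 at i=15 is 40; so a_{15} = -37.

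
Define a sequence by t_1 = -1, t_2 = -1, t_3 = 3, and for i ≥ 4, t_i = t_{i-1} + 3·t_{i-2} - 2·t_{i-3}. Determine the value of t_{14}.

4633

Step forward from the initial values:
t_4 = 2;  t_5 = 13;  t_6 = 13;  …;  t_{11} = 681;  t_{12} = 1121;  t_{13} = 2632;  t_{14} = 4633.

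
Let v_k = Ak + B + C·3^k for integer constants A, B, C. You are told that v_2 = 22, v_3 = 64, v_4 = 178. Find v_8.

13162

At k = 2, 3, 4: 2A + B + 9C = 22; 3A + B + 27C = 64; 4A + B + 81C = 178.
Subtracting the first from the second: A + 18C = 42.
Subtracting the second from the third: A + 54C = 114.
Solving: C = 2, A = 6, then B = -8.
Hence v_8 = 6·8 + (-8) + 2·6561 = 13162.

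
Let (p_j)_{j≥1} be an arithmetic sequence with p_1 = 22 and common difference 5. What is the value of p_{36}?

197

p_j = 22 + (j - 1)·5.
p_{36} = 22 + 35·5 = 197.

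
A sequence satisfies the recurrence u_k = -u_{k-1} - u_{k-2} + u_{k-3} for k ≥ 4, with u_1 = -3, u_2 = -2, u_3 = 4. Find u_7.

Iterate the recurrence:
u_4 = -5  u_5 = -1  u_6 = 10  u_7 = -14.

-14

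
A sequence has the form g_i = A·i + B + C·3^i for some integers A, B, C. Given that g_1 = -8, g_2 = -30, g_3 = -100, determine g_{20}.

-13947137562

Plug in i = 1, 2, 3: A + B + 3C = -8; 2A + B + 9C = -30; 3A + B + 27C = -100.
Subtracting the first from the second: A + 6C = -22.
Subtracting the second from the third: A + 18C = -70.
Solving: C = -4, A = 2, then B = 2.
Hence g_{20} = 2·20 + 2 + (-4)·3486784401 = -13947137562.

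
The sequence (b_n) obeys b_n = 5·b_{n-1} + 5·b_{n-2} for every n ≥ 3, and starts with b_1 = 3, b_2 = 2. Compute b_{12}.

188209375

Iterate the recurrence:
b_3 = 25  b_4 = 135  b_5 = 800  b_6 = 4675  b_7 = 27375  b_8 = 160250  b_9 = 938125  b_{10} = 5491875  b_{11} = 32150000  b_{12} = 188209375.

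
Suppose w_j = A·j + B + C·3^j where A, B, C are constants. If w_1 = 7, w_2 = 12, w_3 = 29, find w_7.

At j = 1, 2, 3: A + B + 3C = 7; 2A + B + 9C = 12; 3A + B + 27C = 29.
Subtracting the first from the second: A + 6C = 5.
Subtracting the second from the third: A + 18C = 17.
Solving: C = 1, A = -1, then B = 5.
Hence w_7 = -1·7 + 5 + 1·2187 = 2185.

2185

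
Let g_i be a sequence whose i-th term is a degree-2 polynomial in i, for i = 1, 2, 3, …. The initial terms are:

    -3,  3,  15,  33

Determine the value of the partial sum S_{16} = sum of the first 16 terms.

4032

1st diffs: 6, 12, 18.
2nd diffs: 6, 6 (constant).
So g_i = 3i^2 - 3i - 3.
Continuing: …, 57, 87, 123, 165, …, g_{16} = 717.
Summing i = 1..16 (16 terms) gives 4032.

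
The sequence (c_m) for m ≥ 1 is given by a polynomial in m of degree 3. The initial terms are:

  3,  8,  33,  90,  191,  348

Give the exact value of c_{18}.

1st diffs: 5, 25, 57, 101, 157.
2nd diffs: 20, 32, 44, 56.
3rd diffs: 12, 12, 12 (constant).
Newton forward-difference form: c_m = 3 + 5·C(m-1,1) + 20·C(m-1,2) + 12·C(m-1,3).
At m = 18: m-1 = 17, so c_{18} = 3 + 85 + 2720 + 8160 = 10968.

10968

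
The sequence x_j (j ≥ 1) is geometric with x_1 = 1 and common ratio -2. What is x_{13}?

x_j = 1·(-2)^(j-1).
x_{13} = 1·(-2)^12 = 4096.

4096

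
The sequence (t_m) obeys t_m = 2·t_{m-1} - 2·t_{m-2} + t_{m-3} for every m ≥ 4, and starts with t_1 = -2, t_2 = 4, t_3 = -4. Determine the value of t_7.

-2

t_4 = -18; t_5 = -24; t_6 = -16; t_7 = -2.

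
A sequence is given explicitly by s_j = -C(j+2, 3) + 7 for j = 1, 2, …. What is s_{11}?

C(13, 3) = 286, so s_{11} = -279.

-279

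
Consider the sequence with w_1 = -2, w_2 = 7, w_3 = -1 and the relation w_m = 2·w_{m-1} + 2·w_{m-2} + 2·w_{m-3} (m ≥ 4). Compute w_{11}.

15392

Iterate the recurrence:
w_4 = 8, w_5 = 28, w_6 = 70, w_7 = 212, w_8 = 620, w_9 = 1804, w_{10} = 5272, w_{11} = 15392.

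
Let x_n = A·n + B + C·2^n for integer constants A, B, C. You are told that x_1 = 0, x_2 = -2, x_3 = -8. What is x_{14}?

-32738

Write the equations: A + B + 2C = 0; 2A + B + 4C = -2; 3A + B + 8C = -8.
Subtracting the first from the second: A + 2C = -2.
Subtracting the second from the third: A + 4C = -6.
Solving: C = -2, A = 2, then B = 2.
Therefore x_{14} = 28 + 2 + (-2)·16384 = -32738.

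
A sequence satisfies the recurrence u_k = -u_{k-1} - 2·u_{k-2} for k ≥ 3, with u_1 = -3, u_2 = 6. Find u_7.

-36

Step forward from the initial values:
u_3 = 0;  u_4 = -12;  u_5 = 12;  u_6 = 12;  u_7 = -36.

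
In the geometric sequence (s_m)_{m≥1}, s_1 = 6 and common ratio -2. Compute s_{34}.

-51539607552

s_m = 6·(-2)^(m-1).
s_{34} = 6·(-2)^33 = -51539607552.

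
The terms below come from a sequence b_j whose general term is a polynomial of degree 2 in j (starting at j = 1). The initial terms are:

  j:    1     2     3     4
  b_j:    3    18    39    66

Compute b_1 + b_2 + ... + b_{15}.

1st diffs: 15, 21, 27.
2nd diffs: 6, 6 (constant).
So b_j = 3j^2 + 6j - 6.
Continuing: …, 99, 138, 183, 234, …, b_{15} = 759.
Summing j = 1..15 (15 terms) gives 4350.

4350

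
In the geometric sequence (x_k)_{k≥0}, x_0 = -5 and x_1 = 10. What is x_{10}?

-5120

Common ratio r = -2.
x_k = (-5)·(-2)^(k-0).
x_{10} = (-5)·(-2)^10 = -5120.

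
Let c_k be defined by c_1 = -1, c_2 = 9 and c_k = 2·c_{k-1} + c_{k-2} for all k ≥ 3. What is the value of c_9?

3503

c_3 = 17; c_4 = 43; c_5 = 103; c_6 = 249; c_7 = 601; c_8 = 1451; c_9 = 3503.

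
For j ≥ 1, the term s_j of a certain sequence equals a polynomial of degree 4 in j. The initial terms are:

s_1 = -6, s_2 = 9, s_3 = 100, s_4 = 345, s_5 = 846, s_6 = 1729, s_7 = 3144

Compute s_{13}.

1st diffs: 15, 91, 245, 501, 883, 1415.
2nd diffs: 76, 154, 256, 382, 532.
3rd diffs: 78, 102, 126, 150.
4th diffs: 24, 24, 24 (constant).
So s_j = j^4 + 3j^3 - 5j^2 - 6j + 1.
Evaluating at j = 13 gives s_{13} = 34230.

34230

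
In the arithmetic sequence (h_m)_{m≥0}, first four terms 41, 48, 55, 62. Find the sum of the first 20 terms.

2150

Common difference d = 7.
h_m = 41 + (m - 0)·7.
h_{19} = 174; S = 20·(41 + 174)/2 = 2150.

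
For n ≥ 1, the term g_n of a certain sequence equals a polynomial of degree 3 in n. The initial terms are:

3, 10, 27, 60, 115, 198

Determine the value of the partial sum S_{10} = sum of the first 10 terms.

2805

1st diffs: 7, 17, 33, 55, 83.
2nd diffs: 10, 16, 22, 28.
3rd diffs: 6, 6, 6 (constant).
Newton forward-difference form: g_n = 3 + 7·C(n-1,1) + 10·C(n-1,2) + 6·C(n-1,3).
Continuing: 315, 472, 675, 930.
Summing n = 1..10 (10 terms) gives 2805.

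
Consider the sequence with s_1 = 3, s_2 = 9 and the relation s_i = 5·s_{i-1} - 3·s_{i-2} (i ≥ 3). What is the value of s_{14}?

331997121

Compute successive terms:
s_3 = 36  s_4 = 153  s_5 = 657  …  s_{11} = 4167621  s_{12} = 17932338  s_{13} = 77158827  s_{14} = 331997121.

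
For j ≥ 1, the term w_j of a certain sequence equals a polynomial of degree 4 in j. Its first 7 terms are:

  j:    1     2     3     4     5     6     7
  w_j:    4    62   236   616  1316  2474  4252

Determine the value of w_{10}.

15286

1st diffs: 58, 174, 380, 700, 1158, 1778.
2nd diffs: 116, 206, 320, 458, 620.
3rd diffs: 90, 114, 138, 162.
4th diffs: 24, 24, 24 (constant).
Newton forward-difference form: w_j = 4 + 58·C(j-1,1) + 116·C(j-1,2) + 90·C(j-1,3) + 24·C(j-1,4).
At j = 10: j-1 = 9, so w_{10} = 4 + 522 + 4176 + 7560 + 3024 = 15286.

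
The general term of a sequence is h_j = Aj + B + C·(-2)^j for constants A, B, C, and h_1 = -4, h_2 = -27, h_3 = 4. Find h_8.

The three given values yield: A + B - 2C = -4; 2A + B + 4C = -27; 3A + B - 8C = 4.
Subtracting the first from the second: A + 6C = -23.
Subtracting the second from the third: A - 12C = 31.
Solving: C = -3, A = -5, then B = -5.
Hence h_8 = -5·8 + (-5) + (-3)·256 = -813.

-813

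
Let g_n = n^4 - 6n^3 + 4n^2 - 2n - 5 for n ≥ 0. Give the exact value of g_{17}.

g_{17} = 1·17^4 - 6·17^3 + 4·17^2 - 2·17 - 5 = 55160.

55160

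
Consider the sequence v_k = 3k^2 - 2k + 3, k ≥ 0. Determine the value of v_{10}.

283

v_{10} = 3·10^2 - 2·10 + 3 = 283.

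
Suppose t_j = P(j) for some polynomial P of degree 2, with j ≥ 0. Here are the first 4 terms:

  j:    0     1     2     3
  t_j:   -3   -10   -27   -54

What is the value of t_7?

-262

1st diffs: -7, -17, -27.
2nd diffs: -10, -10 (constant).
Newton forward-difference form: t_j = -3 + (-7)·C(j,1) + (-10)·C(j,2).
At j = 7: j = 7, so t_7 = -3 - 49 - 210 = -262.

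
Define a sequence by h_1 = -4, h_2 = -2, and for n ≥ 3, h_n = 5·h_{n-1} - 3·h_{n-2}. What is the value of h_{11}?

Compute successive terms:
h_3 = 2; h_4 = 16; h_5 = 74; h_6 = 322; h_7 = 1388; h_8 = 5974; h_9 = 25706; h_{10} = 110608; h_{11} = 475922.

475922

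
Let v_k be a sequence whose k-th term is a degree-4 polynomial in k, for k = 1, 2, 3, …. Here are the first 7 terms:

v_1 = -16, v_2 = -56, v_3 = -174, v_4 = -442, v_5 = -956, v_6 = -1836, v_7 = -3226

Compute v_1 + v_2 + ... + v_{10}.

1st diffs: -40, -118, -268, -514, -880, -1390.
2nd diffs: -78, -150, -246, -366, -510.
3rd diffs: -72, -96, -120, -144.
4th diffs: -24, -24, -24 (constant).
Newton forward-difference form: v_k = -16 + (-40)·C(k-1,1) + (-78)·C(k-1,2) + (-72)·C(k-1,3) + (-24)·C(k-1,4).
Continuing: -5294, -8232, -12256.
Summing k = 1..10 (10 terms) gives -32488.

-32488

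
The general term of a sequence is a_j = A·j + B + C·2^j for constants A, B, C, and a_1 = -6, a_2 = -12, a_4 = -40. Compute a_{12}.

-8216

At j = 1, 2, 4: A + B + 2C = -6; 2A + B + 4C = -12; 4A + B + 16C = -40.
Subtracting the first from the second: A + 2C = -6.
Subtracting the second from the third: 2A + 12C = -28.
Solving: C = -2, A = -2, then B = 0.
So a_j = -2·j + 0 + (-2)·2^j; at j=12 this is -8216.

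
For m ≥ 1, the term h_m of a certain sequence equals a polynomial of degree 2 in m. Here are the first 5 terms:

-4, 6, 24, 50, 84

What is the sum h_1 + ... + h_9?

1st diffs: 10, 18, 26, 34.
2nd diffs: 8, 8, 8 (constant).
So h_m = 4m^2 - 2m - 6.
Continuing: 126, 176, 234, 300.
Summing m = 1..9 (9 terms) gives 996.

996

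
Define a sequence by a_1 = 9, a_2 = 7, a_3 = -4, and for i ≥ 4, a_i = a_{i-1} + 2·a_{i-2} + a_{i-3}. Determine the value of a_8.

a_4 = 19; a_5 = 18; a_6 = 52; a_7 = 107; a_8 = 229.

229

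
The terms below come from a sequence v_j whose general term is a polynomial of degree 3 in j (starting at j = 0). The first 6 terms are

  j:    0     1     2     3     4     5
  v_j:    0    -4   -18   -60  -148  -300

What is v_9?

1st diffs: -4, -14, -42, -88, -152.
2nd diffs: -10, -28, -46, -64.
3rd diffs: -18, -18, -18 (constant).
Newton forward-difference form: v_j = (-4)·C(j,1) + (-10)·C(j,2) + (-18)·C(j,3).
At j = 9: j = 9, so v_9 = -36 - 360 - 1512 = -1908.

-1908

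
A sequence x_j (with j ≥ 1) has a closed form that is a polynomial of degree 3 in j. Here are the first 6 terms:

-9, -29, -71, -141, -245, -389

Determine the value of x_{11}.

-1919

1st diffs: -20, -42, -70, -104, -144.
2nd diffs: -22, -28, -34, -40.
3rd diffs: -6, -6, -6 (constant).
Newton forward-difference form: x_j = -9 + (-20)·C(j-1,1) + (-22)·C(j-1,2) + (-6)·C(j-1,3).
At j = 11: j-1 = 10, so x_{11} = -9 - 200 - 990 - 720 = -1919.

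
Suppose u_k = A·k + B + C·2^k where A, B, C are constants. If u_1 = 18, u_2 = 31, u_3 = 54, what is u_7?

Write the equations: A + B + 2C = 18; 2A + B + 4C = 31; 3A + B + 8C = 54.
Subtracting the first from the second: A + 2C = 13.
Subtracting the second from the third: A + 4C = 23.
Solving: C = 5, A = 3, then B = 5.
Therefore u_7 = 21 + 5 + 5·128 = 666.

666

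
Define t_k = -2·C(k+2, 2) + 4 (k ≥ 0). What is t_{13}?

-206

C(15, 2) = 105, so t_{13} = -206.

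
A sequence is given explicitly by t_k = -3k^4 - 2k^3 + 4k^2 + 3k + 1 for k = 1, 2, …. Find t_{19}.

t_{19} = -3·19^4 - 2·19^3 + 4·19^2 + 3·19 + 1 = -403179.

-403179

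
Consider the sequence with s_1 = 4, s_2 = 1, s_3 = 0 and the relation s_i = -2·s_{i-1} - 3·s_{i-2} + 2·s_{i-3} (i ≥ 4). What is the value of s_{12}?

1077

s_4 = 5;  s_5 = -8;  s_6 = 1;  s_7 = 32;  s_8 = -83;  s_9 = 72;  s_{10} = 169;  s_{11} = -720;  s_{12} = 1077.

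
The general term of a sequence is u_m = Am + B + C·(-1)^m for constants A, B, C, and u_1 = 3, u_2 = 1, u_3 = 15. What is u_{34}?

Plug in m = 1, 2, 3: A + B - C = 3; 2A + B + C = 1; 3A + B - C = 15.
Subtracting the first from the second: A + 2C = -2.
Subtracting the second from the third: A - 2C = 14.
Solving: C = -4, A = 6, then B = -7.
Hence u_{34} = 6·34 + (-7) + (-4)·1 = 193.

193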